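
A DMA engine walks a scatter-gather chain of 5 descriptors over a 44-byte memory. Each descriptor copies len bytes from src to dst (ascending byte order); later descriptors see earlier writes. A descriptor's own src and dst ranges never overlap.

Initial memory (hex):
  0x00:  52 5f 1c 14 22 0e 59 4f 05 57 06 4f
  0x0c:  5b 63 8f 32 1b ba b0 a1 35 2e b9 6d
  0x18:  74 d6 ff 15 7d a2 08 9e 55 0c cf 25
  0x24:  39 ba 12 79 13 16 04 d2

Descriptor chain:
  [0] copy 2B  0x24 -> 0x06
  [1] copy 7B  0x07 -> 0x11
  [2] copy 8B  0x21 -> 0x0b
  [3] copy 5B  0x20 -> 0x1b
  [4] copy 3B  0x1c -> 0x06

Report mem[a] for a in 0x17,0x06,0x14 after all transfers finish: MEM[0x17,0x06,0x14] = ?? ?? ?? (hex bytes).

MEM[0x17,0x06,0x14] = 63 0c 06

#0 dst[0x06+2] := {0x39,0xba}
#1 dst[0x11+7] := {0xba,0x05,0x57,0x06,0x4f,0x5b,0x63}
#2 dst[0x0b+8] := {0x0c,0xcf,0x25,0x39,0xba,0x12,0x79,0x13}
#3 dst[0x1b+5] := {0x55,0x0c,0xcf,0x25,0x39}
#4 dst[0x06+3] := {0x0c,0xcf,0x25}
query mem[0x17]=0x63, mem[0x06]=0x0c, mem[0x14]=0x06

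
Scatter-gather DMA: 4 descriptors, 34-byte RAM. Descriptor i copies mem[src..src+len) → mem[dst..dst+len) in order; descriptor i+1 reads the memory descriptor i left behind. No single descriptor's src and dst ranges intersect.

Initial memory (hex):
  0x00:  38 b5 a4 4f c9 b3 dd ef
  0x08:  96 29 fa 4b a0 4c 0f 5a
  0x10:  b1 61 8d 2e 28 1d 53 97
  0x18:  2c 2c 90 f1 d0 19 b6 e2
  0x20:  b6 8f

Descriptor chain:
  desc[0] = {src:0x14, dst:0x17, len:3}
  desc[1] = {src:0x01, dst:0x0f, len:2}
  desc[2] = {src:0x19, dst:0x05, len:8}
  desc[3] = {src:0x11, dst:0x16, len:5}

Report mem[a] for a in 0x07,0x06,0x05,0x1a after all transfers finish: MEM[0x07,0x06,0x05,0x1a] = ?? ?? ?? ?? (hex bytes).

MEM[0x07,0x06,0x05,0x1a] = f1 90 53 1d

D0: mem[0x17..0x19] <- [28 1d 53]
D1: mem[0x0f..0x10] <- [b5 a4]
D2: mem[0x05..0x0c] <- [53 90 f1 d0 19 b6 e2 b6]
D3: mem[0x16..0x1a] <- [61 8d 2e 28 1d]
query mem[0x07]=0xf1, mem[0x06]=0x90, mem[0x05]=0x53, mem[0x1a]=0x1d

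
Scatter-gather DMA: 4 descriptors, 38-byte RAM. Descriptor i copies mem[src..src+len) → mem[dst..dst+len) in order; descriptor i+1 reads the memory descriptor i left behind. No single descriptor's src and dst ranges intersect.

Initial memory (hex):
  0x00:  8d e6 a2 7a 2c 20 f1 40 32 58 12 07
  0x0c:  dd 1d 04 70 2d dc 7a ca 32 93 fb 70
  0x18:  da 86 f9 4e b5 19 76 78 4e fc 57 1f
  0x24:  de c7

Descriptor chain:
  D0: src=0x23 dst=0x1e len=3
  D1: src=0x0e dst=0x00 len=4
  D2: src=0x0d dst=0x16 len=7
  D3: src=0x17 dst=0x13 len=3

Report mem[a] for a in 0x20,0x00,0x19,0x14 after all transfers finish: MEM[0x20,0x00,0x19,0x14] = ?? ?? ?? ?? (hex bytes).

MEM[0x20,0x00,0x19,0x14] = c7 04 2d 70

D0: mem[0x1e..0x20] <- [1f de c7]
D1: mem[0x00..0x03] <- [04 70 2d dc]
D2: mem[0x16..0x1c] <- [1d 04 70 2d dc 7a ca]
D3: mem[0x13..0x15] <- [04 70 2d]
query mem[0x20]=0xc7, mem[0x00]=0x04, mem[0x19]=0x2d, mem[0x14]=0x70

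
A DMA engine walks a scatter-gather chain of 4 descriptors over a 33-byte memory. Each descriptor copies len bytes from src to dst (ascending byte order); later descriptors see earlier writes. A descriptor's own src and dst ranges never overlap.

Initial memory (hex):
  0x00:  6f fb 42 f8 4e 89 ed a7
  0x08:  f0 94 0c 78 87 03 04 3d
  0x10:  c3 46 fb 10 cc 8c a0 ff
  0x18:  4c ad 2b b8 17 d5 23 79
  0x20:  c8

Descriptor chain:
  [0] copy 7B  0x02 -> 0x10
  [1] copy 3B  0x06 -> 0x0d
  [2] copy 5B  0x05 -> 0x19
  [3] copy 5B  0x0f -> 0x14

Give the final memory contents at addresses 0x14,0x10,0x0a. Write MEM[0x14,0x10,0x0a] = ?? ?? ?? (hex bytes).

D0: mem[0x10..0x16] <- [42 f8 4e 89 ed a7 f0]
D1: mem[0x0d..0x0f] <- [ed a7 f0]
D2: mem[0x19..0x1d] <- [89 ed a7 f0 94]
D3: mem[0x14..0x18] <- [f0 42 f8 4e 89]
query mem[0x14]=0xf0, mem[0x10]=0x42, mem[0x0a]=0x0c

MEM[0x14,0x10,0x0a] = f0 42 0c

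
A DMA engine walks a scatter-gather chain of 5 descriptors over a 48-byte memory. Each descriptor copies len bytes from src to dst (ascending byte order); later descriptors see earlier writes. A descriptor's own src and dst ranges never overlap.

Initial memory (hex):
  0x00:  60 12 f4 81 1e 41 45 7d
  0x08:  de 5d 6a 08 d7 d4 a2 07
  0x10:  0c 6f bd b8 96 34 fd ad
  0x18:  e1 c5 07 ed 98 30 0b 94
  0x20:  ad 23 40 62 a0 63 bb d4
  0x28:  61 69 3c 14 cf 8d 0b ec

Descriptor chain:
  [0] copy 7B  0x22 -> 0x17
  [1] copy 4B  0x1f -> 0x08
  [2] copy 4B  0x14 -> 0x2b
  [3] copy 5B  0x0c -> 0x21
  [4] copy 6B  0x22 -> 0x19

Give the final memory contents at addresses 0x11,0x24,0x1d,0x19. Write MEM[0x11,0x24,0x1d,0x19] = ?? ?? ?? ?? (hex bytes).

MEM[0x11,0x24,0x1d,0x19] = 6f 07 bb d4

D0: mem[0x17..0x1d] <- [40 62 a0 63 bb d4 61]
D1: mem[0x08..0x0b] <- [94 ad 23 40]
D2: mem[0x2b..0x2e] <- [96 34 fd 40]
D3: mem[0x21..0x25] <- [d7 d4 a2 07 0c]
D4: mem[0x19..0x1e] <- [d4 a2 07 0c bb d4]
query mem[0x11]=0x6f, mem[0x24]=0x07, mem[0x1d]=0xbb, mem[0x19]=0xd4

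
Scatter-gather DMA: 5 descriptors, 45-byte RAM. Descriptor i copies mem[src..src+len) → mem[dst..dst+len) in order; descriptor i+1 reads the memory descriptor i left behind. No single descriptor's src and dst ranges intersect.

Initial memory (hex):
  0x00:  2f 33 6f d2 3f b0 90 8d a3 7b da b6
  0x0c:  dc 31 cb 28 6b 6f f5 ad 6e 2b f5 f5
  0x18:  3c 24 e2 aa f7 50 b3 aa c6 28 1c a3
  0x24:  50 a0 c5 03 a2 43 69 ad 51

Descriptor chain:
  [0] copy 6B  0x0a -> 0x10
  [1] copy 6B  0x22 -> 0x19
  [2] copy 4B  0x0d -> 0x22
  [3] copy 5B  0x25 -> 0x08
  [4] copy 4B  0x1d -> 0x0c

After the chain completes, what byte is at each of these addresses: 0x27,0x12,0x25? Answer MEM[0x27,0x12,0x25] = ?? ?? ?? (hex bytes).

MEM[0x27,0x12,0x25] = 03 dc da

[0] 0x0a->0x10 len=6 : da b6 dc 31 cb 28
[1] 0x22->0x19 len=6 : 1c a3 50 a0 c5 03
[2] 0x0d->0x22 len=4 : 31 cb 28 da
[3] 0x25->0x08 len=5 : da c5 03 a2 43
[4] 0x1d->0x0c len=4 : c5 03 aa c6
query mem[0x27]=0x03, mem[0x12]=0xdc, mem[0x25]=0xda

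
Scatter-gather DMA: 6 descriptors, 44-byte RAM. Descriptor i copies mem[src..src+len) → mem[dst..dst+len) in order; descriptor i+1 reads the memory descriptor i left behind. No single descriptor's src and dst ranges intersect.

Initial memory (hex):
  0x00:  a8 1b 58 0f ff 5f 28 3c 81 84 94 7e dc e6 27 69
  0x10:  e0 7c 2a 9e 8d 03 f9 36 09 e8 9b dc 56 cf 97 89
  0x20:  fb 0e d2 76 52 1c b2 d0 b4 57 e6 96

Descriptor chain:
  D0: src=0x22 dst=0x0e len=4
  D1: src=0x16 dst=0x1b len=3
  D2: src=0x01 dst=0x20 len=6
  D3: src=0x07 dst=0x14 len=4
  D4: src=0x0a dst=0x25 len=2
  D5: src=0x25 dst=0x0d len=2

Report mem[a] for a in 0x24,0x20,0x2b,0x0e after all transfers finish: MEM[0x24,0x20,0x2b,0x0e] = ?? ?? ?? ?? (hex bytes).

MEM[0x24,0x20,0x2b,0x0e] = 5f 1b 96 7e

[0] 0x22->0x0e len=4 : d2 76 52 1c
[1] 0x16->0x1b len=3 : f9 36 09
[2] 0x01->0x20 len=6 : 1b 58 0f ff 5f 28
[3] 0x07->0x14 len=4 : 3c 81 84 94
[4] 0x0a->0x25 len=2 : 94 7e
[5] 0x25->0x0d len=2 : 94 7e
query mem[0x24]=0x5f, mem[0x20]=0x1b, mem[0x2b]=0x96, mem[0x0e]=0x7e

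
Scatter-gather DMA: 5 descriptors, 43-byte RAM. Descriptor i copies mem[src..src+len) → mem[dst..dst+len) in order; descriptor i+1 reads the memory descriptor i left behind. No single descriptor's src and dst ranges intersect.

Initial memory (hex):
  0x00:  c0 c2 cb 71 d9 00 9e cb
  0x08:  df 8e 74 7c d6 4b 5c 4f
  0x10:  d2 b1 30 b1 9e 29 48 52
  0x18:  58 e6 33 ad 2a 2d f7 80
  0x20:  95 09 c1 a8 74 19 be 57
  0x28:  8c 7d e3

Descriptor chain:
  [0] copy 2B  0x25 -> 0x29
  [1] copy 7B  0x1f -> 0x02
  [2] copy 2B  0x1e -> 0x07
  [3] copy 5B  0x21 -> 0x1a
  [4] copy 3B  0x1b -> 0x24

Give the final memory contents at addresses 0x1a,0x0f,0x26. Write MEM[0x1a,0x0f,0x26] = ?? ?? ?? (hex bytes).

MEM[0x1a,0x0f,0x26] = 09 4f 74

D0: mem[0x29..0x2a] <- [19 be]
D1: mem[0x02..0x08] <- [80 95 09 c1 a8 74 19]
D2: mem[0x07..0x08] <- [f7 80]
D3: mem[0x1a..0x1e] <- [09 c1 a8 74 19]
D4: mem[0x24..0x26] <- [c1 a8 74]
query mem[0x1a]=0x09, mem[0x0f]=0x4f, mem[0x26]=0x74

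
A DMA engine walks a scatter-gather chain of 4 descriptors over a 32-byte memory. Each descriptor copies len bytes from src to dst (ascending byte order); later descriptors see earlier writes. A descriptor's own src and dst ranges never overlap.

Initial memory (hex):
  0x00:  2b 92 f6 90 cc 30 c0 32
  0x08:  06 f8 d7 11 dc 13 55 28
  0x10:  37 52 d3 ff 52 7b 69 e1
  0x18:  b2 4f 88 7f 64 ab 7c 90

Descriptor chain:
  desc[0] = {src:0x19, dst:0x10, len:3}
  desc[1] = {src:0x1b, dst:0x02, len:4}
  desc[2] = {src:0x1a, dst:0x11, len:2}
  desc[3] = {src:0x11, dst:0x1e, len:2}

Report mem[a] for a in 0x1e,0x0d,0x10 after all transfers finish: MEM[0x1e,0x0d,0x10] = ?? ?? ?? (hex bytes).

D0: mem[0x10..0x12] <- [4f 88 7f]
D1: mem[0x02..0x05] <- [7f 64 ab 7c]
D2: mem[0x11..0x12] <- [88 7f]
D3: mem[0x1e..0x1f] <- [88 7f]
query mem[0x1e]=0x88, mem[0x0d]=0x13, mem[0x10]=0x4f

MEM[0x1e,0x0d,0x10] = 88 13 4f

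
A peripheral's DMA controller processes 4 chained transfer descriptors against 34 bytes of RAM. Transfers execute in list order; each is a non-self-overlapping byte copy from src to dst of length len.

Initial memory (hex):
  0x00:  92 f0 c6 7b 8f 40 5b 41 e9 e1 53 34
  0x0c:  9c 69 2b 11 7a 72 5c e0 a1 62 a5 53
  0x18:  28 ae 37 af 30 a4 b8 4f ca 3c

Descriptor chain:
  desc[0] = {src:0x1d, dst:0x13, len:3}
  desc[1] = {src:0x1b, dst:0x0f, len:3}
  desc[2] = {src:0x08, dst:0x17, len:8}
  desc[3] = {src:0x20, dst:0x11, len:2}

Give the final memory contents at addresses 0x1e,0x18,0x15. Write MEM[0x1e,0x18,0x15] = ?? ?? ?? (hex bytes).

MEM[0x1e,0x18,0x15] = af e1 4f

#0 dst[0x13+3] := {0xa4,0xb8,0x4f}
#1 dst[0x0f+3] := {0xaf,0x30,0xa4}
#2 dst[0x17+8] := {0xe9,0xe1,0x53,0x34,0x9c,0x69,0x2b,0xaf}
#3 dst[0x11+2] := {0xca,0x3c}
query mem[0x1e]=0xaf, mem[0x18]=0xe1, mem[0x15]=0x4f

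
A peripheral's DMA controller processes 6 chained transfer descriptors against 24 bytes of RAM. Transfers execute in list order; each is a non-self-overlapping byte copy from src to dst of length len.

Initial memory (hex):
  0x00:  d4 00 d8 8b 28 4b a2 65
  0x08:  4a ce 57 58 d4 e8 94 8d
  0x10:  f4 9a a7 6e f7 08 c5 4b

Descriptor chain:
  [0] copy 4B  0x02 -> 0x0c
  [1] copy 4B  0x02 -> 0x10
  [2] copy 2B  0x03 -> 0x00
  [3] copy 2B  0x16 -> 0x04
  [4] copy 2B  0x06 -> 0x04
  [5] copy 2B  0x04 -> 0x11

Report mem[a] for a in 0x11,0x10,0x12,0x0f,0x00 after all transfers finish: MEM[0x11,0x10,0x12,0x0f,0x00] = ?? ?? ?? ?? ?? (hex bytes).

[0] 0x02->0x0c len=4 : d8 8b 28 4b
[1] 0x02->0x10 len=4 : d8 8b 28 4b
[2] 0x03->0x00 len=2 : 8b 28
[3] 0x16->0x04 len=2 : c5 4b
[4] 0x06->0x04 len=2 : a2 65
[5] 0x04->0x11 len=2 : a2 65
query mem[0x11]=0xa2, mem[0x10]=0xd8, mem[0x12]=0x65, mem[0x0f]=0x4b, mem[0x00]=0x8b

MEM[0x11,0x10,0x12,0x0f,0x00] = a2 d8 65 4b 8b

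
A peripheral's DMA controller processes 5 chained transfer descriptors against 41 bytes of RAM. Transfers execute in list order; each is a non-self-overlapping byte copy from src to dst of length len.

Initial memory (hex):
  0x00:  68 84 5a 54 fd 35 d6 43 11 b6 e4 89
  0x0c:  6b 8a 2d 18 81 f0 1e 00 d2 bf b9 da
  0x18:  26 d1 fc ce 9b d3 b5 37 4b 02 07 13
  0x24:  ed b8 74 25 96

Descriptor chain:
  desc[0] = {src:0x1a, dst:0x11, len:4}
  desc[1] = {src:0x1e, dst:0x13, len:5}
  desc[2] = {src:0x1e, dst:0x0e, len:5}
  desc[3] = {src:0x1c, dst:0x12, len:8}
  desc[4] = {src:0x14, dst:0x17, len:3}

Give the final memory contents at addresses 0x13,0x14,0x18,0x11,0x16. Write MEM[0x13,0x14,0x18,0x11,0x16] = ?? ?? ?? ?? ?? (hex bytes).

MEM[0x13,0x14,0x18,0x11,0x16] = d3 b5 37 02 4b

D0: mem[0x11..0x14] <- [fc ce 9b d3]
D1: mem[0x13..0x17] <- [b5 37 4b 02 07]
D2: mem[0x0e..0x12] <- [b5 37 4b 02 07]
D3: mem[0x12..0x19] <- [9b d3 b5 37 4b 02 07 13]
D4: mem[0x17..0x19] <- [b5 37 4b]
query mem[0x13]=0xd3, mem[0x14]=0xb5, mem[0x18]=0x37, mem[0x11]=0x02, mem[0x16]=0x4b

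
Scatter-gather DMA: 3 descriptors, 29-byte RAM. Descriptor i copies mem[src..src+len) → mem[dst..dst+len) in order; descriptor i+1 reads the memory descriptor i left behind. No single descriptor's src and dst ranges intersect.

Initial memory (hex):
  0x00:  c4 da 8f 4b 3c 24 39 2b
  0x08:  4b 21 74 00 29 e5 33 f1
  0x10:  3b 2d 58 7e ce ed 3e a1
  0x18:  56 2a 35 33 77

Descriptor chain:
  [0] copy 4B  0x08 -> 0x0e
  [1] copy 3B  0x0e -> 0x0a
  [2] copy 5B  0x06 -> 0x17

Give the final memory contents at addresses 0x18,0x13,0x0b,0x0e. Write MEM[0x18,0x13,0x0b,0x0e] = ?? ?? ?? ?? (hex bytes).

MEM[0x18,0x13,0x0b,0x0e] = 2b 7e 21 4b

D0: mem[0x0e..0x11] <- [4b 21 74 00]
D1: mem[0x0a..0x0c] <- [4b 21 74]
D2: mem[0x17..0x1b] <- [39 2b 4b 21 4b]
query mem[0x18]=0x2b, mem[0x13]=0x7e, mem[0x0b]=0x21, mem[0x0e]=0x4b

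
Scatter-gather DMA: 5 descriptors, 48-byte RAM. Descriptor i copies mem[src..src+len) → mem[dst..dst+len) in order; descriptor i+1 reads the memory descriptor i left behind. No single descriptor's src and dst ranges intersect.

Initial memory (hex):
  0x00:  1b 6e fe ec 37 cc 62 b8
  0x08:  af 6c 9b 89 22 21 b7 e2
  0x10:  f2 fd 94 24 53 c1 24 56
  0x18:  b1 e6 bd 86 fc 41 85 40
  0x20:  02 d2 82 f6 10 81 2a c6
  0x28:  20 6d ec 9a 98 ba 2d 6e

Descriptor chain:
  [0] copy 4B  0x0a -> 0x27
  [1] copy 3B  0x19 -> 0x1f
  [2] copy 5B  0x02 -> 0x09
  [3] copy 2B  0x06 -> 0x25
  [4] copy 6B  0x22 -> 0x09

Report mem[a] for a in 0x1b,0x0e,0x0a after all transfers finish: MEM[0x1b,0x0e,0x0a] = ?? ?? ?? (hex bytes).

MEM[0x1b,0x0e,0x0a] = 86 9b f6

D0: mem[0x27..0x2a] <- [9b 89 22 21]
D1: mem[0x1f..0x21] <- [e6 bd 86]
D2: mem[0x09..0x0d] <- [fe ec 37 cc 62]
D3: mem[0x25..0x26] <- [62 b8]
D4: mem[0x09..0x0e] <- [82 f6 10 62 b8 9b]
query mem[0x1b]=0x86, mem[0x0e]=0x9b, mem[0x0a]=0xf6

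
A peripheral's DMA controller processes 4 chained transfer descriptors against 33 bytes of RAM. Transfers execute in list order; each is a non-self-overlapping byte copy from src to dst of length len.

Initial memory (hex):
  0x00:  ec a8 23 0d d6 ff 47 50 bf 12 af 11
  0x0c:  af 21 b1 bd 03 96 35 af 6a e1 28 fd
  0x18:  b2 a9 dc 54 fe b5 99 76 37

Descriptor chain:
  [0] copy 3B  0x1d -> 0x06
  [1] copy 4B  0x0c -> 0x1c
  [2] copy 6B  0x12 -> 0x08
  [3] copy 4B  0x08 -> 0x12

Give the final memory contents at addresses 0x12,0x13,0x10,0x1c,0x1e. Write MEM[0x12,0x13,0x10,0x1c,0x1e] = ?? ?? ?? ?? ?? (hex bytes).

#0 dst[0x06+3] := {0xb5,0x99,0x76}
#1 dst[0x1c+4] := {0xaf,0x21,0xb1,0xbd}
#2 dst[0x08+6] := {0x35,0xaf,0x6a,0xe1,0x28,0xfd}
#3 dst[0x12+4] := {0x35,0xaf,0x6a,0xe1}
query mem[0x12]=0x35, mem[0x13]=0xaf, mem[0x10]=0x03, mem[0x1c]=0xaf, mem[0x1e]=0xb1

MEM[0x12,0x13,0x10,0x1c,0x1e] = 35 af 03 af b1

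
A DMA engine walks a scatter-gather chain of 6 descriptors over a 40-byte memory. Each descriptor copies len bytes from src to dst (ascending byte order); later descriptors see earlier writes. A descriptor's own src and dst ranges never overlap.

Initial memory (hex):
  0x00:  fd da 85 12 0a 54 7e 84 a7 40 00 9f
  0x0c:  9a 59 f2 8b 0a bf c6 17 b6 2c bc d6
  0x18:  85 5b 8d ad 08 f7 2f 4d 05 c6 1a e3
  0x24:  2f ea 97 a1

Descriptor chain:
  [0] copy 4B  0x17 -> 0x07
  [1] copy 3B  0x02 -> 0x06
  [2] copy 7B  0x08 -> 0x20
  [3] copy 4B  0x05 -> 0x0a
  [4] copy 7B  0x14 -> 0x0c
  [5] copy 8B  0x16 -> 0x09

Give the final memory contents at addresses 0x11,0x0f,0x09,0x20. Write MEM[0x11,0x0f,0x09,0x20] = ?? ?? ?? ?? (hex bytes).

#0 dst[0x07+4] := {0xd6,0x85,0x5b,0x8d}
#1 dst[0x06+3] := {0x85,0x12,0x0a}
#2 dst[0x20+7] := {0x0a,0x5b,0x8d,0x9f,0x9a,0x59,0xf2}
#3 dst[0x0a+4] := {0x54,0x85,0x12,0x0a}
#4 dst[0x0c+7] := {0xb6,0x2c,0xbc,0xd6,0x85,0x5b,0x8d}
#5 dst[0x09+8] := {0xbc,0xd6,0x85,0x5b,0x8d,0xad,0x08,0xf7}
query mem[0x11]=0x5b, mem[0x0f]=0x08, mem[0x09]=0xbc, mem[0x20]=0x0a

MEM[0x11,0x0f,0x09,0x20] = 5b 08 bc 0a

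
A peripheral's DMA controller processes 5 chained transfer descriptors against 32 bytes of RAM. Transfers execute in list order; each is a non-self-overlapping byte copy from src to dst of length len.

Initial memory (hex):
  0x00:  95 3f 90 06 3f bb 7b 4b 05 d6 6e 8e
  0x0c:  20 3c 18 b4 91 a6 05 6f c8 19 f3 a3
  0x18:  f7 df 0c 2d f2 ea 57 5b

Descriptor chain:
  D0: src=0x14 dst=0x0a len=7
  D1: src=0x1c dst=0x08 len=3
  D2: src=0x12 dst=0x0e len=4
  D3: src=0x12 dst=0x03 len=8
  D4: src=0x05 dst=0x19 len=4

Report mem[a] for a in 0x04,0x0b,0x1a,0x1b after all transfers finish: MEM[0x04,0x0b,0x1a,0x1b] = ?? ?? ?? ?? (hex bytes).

[0] 0x14->0x0a len=7 : c8 19 f3 a3 f7 df 0c
[1] 0x1c->0x08 len=3 : f2 ea 57
[2] 0x12->0x0e len=4 : 05 6f c8 19
[3] 0x12->0x03 len=8 : 05 6f c8 19 f3 a3 f7 df
[4] 0x05->0x19 len=4 : c8 19 f3 a3
query mem[0x04]=0x6f, mem[0x0b]=0x19, mem[0x1a]=0x19, mem[0x1b]=0xf3

MEM[0x04,0x0b,0x1a,0x1b] = 6f 19 19 f3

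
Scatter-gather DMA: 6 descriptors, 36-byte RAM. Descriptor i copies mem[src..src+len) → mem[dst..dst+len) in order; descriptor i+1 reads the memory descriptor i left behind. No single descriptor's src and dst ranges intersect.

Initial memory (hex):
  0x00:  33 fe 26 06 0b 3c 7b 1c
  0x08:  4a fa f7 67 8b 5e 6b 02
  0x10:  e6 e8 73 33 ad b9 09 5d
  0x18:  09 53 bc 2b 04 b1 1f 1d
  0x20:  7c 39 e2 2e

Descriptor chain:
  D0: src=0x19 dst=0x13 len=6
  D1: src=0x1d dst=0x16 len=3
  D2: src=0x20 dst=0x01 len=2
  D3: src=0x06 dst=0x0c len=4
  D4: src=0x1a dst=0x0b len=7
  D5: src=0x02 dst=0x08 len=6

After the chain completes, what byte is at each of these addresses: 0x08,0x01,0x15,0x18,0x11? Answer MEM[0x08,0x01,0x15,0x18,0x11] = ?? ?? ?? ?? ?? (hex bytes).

  after D0: wrote 6B at 0x13 = 53bc2b04b11f
  after D1: wrote 3B at 0x16 = b11f1d
  after D2: wrote 2B at 0x01 = 7c39
  after D3: wrote 4B at 0x0c = 7b1c4afa
  after D4: wrote 7B at 0x0b = bc2b04b11f1d7c
  after D5: wrote 6B at 0x08 = 39060b3c7b1c
query mem[0x08]=0x39, mem[0x01]=0x7c, mem[0x15]=0x2b, mem[0x18]=0x1d, mem[0x11]=0x7c

MEM[0x08,0x01,0x15,0x18,0x11] = 39 7c 2b 1d 7c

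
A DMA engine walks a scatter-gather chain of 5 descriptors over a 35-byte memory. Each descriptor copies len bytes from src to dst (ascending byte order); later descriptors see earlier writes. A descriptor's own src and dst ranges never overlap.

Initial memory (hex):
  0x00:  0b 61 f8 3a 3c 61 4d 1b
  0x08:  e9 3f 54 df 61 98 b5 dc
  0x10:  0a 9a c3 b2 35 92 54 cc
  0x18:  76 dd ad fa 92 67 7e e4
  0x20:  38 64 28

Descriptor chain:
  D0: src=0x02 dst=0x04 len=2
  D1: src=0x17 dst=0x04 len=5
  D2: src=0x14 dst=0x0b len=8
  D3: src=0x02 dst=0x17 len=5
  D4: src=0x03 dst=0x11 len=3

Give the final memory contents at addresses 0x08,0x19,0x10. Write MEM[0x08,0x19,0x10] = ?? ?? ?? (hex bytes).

D0: mem[0x04..0x05] <- [f8 3a]
D1: mem[0x04..0x08] <- [cc 76 dd ad fa]
D2: mem[0x0b..0x12] <- [35 92 54 cc 76 dd ad fa]
D3: mem[0x17..0x1b] <- [f8 3a cc 76 dd]
D4: mem[0x11..0x13] <- [3a cc 76]
query mem[0x08]=0xfa, mem[0x19]=0xcc, mem[0x10]=0xdd

MEM[0x08,0x19,0x10] = fa cc dd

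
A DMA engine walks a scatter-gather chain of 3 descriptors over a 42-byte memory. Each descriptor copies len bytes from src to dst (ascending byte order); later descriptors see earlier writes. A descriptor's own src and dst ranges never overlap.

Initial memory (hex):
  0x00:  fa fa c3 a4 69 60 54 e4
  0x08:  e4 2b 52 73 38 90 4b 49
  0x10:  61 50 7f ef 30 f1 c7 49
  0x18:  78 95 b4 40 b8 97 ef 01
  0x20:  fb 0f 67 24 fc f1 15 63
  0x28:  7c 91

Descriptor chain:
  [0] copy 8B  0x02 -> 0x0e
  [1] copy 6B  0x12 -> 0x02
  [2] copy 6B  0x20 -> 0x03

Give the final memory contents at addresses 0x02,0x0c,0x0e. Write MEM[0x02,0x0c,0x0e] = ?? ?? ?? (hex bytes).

MEM[0x02,0x0c,0x0e] = 54 38 c3

#0 dst[0x0e+8] := {0xc3,0xa4,0x69,0x60,0x54,0xe4,0xe4,0x2b}
#1 dst[0x02+6] := {0x54,0xe4,0xe4,0x2b,0xc7,0x49}
#2 dst[0x03+6] := {0xfb,0x0f,0x67,0x24,0xfc,0xf1}
query mem[0x02]=0x54, mem[0x0c]=0x38, mem[0x0e]=0xc3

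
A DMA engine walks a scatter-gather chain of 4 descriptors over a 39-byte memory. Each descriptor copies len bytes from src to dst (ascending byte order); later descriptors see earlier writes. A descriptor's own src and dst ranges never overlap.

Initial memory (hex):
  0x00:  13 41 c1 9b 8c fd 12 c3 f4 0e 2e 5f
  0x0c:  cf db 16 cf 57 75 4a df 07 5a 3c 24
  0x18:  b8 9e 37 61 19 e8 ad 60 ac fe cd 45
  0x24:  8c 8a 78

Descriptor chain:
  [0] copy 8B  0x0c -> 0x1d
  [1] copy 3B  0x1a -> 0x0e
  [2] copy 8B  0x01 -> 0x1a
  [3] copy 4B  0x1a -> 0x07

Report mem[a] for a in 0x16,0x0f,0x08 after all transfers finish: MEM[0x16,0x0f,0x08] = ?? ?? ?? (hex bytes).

  after D0: wrote 8B at 0x1d = cfdb16cf57754adf
  after D1: wrote 3B at 0x0e = 376119
  after D2: wrote 8B at 0x1a = 41c19b8cfd12c3f4
  after D3: wrote 4B at 0x07 = 41c19b8c
query mem[0x16]=0x3c, mem[0x0f]=0x61, mem[0x08]=0xc1

MEM[0x16,0x0f,0x08] = 3c 61 c1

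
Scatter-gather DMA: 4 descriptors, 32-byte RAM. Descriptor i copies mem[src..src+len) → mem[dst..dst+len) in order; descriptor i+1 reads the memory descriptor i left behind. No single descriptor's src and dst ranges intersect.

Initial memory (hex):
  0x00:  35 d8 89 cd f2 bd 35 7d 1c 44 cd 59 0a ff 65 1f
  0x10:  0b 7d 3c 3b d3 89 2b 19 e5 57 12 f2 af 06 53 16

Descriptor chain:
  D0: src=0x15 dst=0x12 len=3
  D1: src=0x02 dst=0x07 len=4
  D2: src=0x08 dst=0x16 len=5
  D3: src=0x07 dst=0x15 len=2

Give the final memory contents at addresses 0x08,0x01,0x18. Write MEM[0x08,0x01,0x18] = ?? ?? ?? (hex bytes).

[0] 0x15->0x12 len=3 : 89 2b 19
[1] 0x02->0x07 len=4 : 89 cd f2 bd
[2] 0x08->0x16 len=5 : cd f2 bd 59 0a
[3] 0x07->0x15 len=2 : 89 cd
query mem[0x08]=0xcd, mem[0x01]=0xd8, mem[0x18]=0xbd

MEM[0x08,0x01,0x18] = cd d8 bd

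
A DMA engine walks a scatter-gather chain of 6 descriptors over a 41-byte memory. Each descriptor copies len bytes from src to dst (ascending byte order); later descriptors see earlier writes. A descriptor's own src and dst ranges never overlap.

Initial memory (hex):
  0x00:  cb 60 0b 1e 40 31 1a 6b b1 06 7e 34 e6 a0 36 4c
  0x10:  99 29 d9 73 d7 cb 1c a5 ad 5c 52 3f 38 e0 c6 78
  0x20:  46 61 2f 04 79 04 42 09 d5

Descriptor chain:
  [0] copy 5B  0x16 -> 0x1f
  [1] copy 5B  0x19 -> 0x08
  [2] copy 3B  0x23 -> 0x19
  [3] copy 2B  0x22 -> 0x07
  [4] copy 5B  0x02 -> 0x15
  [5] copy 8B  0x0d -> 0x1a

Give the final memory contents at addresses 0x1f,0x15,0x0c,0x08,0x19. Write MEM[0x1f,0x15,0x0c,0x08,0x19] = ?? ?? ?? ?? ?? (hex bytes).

[0] 0x16->0x1f len=5 : 1c a5 ad 5c 52
[1] 0x19->0x08 len=5 : 5c 52 3f 38 e0
[2] 0x23->0x19 len=3 : 52 79 04
[3] 0x22->0x07 len=2 : 5c 52
[4] 0x02->0x15 len=5 : 0b 1e 40 31 1a
[5] 0x0d->0x1a len=8 : a0 36 4c 99 29 d9 73 d7
query mem[0x1f]=0xd9, mem[0x15]=0x0b, mem[0x0c]=0xe0, mem[0x08]=0x52, mem[0x19]=0x1a

MEM[0x1f,0x15,0x0c,0x08,0x19] = d9 0b e0 52 1a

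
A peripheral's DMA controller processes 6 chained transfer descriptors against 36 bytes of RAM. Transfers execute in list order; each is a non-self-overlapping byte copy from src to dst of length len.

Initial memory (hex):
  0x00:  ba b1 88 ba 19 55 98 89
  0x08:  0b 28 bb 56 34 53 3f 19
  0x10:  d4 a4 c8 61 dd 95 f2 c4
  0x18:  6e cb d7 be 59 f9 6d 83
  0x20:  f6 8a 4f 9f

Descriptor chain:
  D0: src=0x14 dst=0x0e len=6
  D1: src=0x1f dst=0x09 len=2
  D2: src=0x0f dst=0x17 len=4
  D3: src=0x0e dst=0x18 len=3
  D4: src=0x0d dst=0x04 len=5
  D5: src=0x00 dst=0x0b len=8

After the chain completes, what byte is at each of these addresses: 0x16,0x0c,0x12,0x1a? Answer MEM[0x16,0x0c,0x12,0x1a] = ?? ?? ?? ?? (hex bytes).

  after D0: wrote 6B at 0x0e = dd95f2c46ecb
  after D1: wrote 2B at 0x09 = 83f6
  after D2: wrote 4B at 0x17 = 95f2c46e
  after D3: wrote 3B at 0x18 = dd95f2
  after D4: wrote 5B at 0x04 = 53dd95f2c4
  after D5: wrote 8B at 0x0b = bab188ba53dd95f2
query mem[0x16]=0xf2, mem[0x0c]=0xb1, mem[0x12]=0xf2, mem[0x1a]=0xf2

MEM[0x16,0x0c,0x12,0x1a] = f2 b1 f2 f2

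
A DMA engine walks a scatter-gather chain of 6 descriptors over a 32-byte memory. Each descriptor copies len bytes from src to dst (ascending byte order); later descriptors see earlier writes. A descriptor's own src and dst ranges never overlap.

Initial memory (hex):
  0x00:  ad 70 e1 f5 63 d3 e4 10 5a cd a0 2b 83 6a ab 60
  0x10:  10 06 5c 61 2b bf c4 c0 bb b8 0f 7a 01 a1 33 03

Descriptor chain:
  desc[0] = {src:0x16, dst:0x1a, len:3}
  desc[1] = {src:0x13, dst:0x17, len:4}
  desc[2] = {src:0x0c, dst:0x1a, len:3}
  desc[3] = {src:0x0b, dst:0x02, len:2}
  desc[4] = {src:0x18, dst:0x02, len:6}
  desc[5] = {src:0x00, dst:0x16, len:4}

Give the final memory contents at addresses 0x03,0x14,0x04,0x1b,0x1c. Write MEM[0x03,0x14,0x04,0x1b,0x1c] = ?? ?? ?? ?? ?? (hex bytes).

#0 dst[0x1a+3] := {0xc4,0xc0,0xbb}
#1 dst[0x17+4] := {0x61,0x2b,0xbf,0xc4}
#2 dst[0x1a+3] := {0x83,0x6a,0xab}
#3 dst[0x02+2] := {0x2b,0x83}
#4 dst[0x02+6] := {0x2b,0xbf,0x83,0x6a,0xab,0xa1}
#5 dst[0x16+4] := {0xad,0x70,0x2b,0xbf}
query mem[0x03]=0xbf, mem[0x14]=0x2b, mem[0x04]=0x83, mem[0x1b]=0x6a, mem[0x1c]=0xab

MEM[0x03,0x14,0x04,0x1b,0x1c] = bf 2b 83 6a ab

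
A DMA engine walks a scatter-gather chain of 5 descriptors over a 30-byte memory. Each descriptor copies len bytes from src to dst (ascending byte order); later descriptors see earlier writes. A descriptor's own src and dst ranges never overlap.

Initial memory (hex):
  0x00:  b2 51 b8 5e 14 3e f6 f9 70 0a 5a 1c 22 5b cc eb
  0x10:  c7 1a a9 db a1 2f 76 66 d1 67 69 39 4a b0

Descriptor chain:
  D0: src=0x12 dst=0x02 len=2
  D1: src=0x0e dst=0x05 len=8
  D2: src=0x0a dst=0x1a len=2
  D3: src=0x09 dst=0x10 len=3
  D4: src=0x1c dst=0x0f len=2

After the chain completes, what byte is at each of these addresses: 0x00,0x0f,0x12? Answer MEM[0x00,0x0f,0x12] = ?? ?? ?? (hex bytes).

[0] 0x12->0x02 len=2 : a9 db
[1] 0x0e->0x05 len=8 : cc eb c7 1a a9 db a1 2f
[2] 0x0a->0x1a len=2 : db a1
[3] 0x09->0x10 len=3 : a9 db a1
[4] 0x1c->0x0f len=2 : 4a b0
query mem[0x00]=0xb2, mem[0x0f]=0x4a, mem[0x12]=0xa1

MEM[0x00,0x0f,0x12] = b2 4a a1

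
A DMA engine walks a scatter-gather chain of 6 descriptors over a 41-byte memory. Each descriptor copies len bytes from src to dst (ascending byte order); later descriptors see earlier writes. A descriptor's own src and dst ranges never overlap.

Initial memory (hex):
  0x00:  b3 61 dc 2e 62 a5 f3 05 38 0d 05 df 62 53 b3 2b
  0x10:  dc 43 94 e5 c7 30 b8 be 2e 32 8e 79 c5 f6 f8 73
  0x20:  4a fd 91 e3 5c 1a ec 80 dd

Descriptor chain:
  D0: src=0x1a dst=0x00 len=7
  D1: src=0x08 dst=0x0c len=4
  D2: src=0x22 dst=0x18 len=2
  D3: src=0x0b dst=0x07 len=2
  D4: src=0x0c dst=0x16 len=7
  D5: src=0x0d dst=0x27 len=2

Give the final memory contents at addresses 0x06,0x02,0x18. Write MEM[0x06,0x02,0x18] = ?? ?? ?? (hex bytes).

D0: mem[0x00..0x06] <- [8e 79 c5 f6 f8 73 4a]
D1: mem[0x0c..0x0f] <- [38 0d 05 df]
D2: mem[0x18..0x19] <- [91 e3]
D3: mem[0x07..0x08] <- [df 38]
D4: mem[0x16..0x1c] <- [38 0d 05 df dc 43 94]
D5: mem[0x27..0x28] <- [0d 05]
query mem[0x06]=0x4a, mem[0x02]=0xc5, mem[0x18]=0x05

MEM[0x06,0x02,0x18] = 4a c5 05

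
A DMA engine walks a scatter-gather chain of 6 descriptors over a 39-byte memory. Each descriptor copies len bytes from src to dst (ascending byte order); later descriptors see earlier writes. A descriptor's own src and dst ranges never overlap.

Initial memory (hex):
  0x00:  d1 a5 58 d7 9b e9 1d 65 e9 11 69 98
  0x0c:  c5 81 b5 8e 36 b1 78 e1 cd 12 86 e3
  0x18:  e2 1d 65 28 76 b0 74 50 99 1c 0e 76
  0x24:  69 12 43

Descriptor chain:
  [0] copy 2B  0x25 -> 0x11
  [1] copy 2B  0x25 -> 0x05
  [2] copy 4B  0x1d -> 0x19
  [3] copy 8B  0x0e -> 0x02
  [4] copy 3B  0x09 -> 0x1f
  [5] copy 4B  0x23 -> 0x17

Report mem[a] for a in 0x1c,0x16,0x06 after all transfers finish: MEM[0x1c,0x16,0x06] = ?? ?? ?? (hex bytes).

MEM[0x1c,0x16,0x06] = 99 86 43

  after D0: wrote 2B at 0x11 = 1243
  after D1: wrote 2B at 0x05 = 1243
  after D2: wrote 4B at 0x19 = b0745099
  after D3: wrote 8B at 0x02 = b58e361243e1cd12
  after D4: wrote 3B at 0x1f = 126998
  after D5: wrote 4B at 0x17 = 76691243
query mem[0x1c]=0x99, mem[0x16]=0x86, mem[0x06]=0x43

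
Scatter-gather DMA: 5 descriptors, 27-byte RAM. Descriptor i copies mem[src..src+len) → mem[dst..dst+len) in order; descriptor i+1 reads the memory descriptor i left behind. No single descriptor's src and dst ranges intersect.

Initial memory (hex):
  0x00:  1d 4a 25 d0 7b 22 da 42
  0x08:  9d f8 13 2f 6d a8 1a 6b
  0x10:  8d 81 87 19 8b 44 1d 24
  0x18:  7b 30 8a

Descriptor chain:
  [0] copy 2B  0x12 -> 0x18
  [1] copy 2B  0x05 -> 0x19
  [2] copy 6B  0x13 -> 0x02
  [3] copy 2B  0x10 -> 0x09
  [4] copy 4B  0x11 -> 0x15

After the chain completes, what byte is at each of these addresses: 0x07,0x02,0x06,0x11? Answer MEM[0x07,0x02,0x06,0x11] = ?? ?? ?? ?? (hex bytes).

D0: mem[0x18..0x19] <- [87 19]
D1: mem[0x19..0x1a] <- [22 da]
D2: mem[0x02..0x07] <- [19 8b 44 1d 24 87]
D3: mem[0x09..0x0a] <- [8d 81]
D4: mem[0x15..0x18] <- [81 87 19 8b]
query mem[0x07]=0x87, mem[0x02]=0x19, mem[0x06]=0x24, mem[0x11]=0x81

MEM[0x07,0x02,0x06,0x11] = 87 19 24 81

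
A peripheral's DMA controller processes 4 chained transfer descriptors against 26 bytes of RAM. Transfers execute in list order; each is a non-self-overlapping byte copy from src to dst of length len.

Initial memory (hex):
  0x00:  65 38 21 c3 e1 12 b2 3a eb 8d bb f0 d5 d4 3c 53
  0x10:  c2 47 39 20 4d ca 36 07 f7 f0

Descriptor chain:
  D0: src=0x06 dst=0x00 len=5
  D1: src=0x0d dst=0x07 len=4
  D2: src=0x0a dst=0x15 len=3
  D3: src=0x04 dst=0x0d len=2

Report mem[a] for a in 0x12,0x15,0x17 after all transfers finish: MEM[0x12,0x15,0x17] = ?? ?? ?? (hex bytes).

MEM[0x12,0x15,0x17] = 39 c2 d5

#0 dst[0x00+5] := {0xb2,0x3a,0xeb,0x8d,0xbb}
#1 dst[0x07+4] := {0xd4,0x3c,0x53,0xc2}
#2 dst[0x15+3] := {0xc2,0xf0,0xd5}
#3 dst[0x0d+2] := {0xbb,0x12}
query mem[0x12]=0x39, mem[0x15]=0xc2, mem[0x17]=0xd5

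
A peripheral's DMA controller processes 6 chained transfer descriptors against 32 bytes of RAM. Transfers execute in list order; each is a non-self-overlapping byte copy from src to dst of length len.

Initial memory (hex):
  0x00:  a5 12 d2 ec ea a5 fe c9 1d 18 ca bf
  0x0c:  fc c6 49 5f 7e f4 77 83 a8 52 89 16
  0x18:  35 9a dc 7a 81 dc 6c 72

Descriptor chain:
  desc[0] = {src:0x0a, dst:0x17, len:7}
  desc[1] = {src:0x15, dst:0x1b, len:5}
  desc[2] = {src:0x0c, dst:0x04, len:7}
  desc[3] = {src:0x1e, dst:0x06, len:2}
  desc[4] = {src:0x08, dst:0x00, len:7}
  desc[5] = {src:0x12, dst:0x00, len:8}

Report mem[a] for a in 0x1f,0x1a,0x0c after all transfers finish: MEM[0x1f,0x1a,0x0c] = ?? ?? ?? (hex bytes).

MEM[0x1f,0x1a,0x0c] = fc c6 fc

[0] 0x0a->0x17 len=7 : ca bf fc c6 49 5f 7e
[1] 0x15->0x1b len=5 : 52 89 ca bf fc
[2] 0x0c->0x04 len=7 : fc c6 49 5f 7e f4 77
[3] 0x1e->0x06 len=2 : bf fc
[4] 0x08->0x00 len=7 : 7e f4 77 bf fc c6 49
[5] 0x12->0x00 len=8 : 77 83 a8 52 89 ca bf fc
query mem[0x1f]=0xfc, mem[0x1a]=0xc6, mem[0x0c]=0xfc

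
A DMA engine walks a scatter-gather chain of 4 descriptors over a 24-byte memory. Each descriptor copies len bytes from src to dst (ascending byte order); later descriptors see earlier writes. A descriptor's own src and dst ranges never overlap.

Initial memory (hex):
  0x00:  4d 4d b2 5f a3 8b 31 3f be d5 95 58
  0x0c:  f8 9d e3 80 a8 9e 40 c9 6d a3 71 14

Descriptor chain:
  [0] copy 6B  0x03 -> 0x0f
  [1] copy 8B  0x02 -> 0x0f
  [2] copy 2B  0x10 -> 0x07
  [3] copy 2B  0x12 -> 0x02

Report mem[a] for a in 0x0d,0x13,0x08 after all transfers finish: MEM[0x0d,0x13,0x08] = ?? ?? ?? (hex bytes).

#0 dst[0x0f+6] := {0x5f,0xa3,0x8b,0x31,0x3f,0xbe}
#1 dst[0x0f+8] := {0xb2,0x5f,0xa3,0x8b,0x31,0x3f,0xbe,0xd5}
#2 dst[0x07+2] := {0x5f,0xa3}
#3 dst[0x02+2] := {0x8b,0x31}
query mem[0x0d]=0x9d, mem[0x13]=0x31, mem[0x08]=0xa3

MEM[0x0d,0x13,0x08] = 9d 31 a3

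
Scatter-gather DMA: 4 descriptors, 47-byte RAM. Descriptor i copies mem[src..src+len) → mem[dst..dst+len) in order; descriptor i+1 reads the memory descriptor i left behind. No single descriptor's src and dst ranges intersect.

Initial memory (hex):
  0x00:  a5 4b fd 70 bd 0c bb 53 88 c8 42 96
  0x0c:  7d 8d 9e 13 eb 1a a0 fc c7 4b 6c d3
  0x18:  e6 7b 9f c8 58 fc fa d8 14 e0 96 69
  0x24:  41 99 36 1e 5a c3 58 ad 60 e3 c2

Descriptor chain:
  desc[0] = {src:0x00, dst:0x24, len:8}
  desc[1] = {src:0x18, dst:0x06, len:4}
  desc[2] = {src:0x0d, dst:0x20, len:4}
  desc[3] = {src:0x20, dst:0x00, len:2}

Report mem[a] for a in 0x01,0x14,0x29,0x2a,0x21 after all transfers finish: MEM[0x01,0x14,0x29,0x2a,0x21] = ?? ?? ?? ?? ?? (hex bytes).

[0] 0x00->0x24 len=8 : a5 4b fd 70 bd 0c bb 53
[1] 0x18->0x06 len=4 : e6 7b 9f c8
[2] 0x0d->0x20 len=4 : 8d 9e 13 eb
[3] 0x20->0x00 len=2 : 8d 9e
query mem[0x01]=0x9e, mem[0x14]=0xc7, mem[0x29]=0x0c, mem[0x2a]=0xbb, mem[0x21]=0x9e

MEM[0x01,0x14,0x29,0x2a,0x21] = 9e c7 0c bb 9e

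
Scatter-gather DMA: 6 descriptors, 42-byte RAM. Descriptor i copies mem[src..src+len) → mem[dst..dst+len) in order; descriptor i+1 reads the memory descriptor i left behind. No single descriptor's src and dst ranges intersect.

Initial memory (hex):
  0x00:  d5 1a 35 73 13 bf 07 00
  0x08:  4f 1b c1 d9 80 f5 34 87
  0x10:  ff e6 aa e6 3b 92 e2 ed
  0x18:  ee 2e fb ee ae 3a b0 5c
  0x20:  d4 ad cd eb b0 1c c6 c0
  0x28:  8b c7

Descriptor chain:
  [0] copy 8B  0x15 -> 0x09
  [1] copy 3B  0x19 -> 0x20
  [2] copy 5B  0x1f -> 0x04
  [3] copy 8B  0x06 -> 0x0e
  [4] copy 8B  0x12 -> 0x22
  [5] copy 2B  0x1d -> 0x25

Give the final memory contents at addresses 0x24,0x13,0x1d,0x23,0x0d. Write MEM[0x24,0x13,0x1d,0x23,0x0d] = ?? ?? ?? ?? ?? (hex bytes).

MEM[0x24,0x13,0x1d,0x23,0x0d] = ee ed 3a ed 2e

  after D0: wrote 8B at 0x09 = 92e2edee2efbeeae
  after D1: wrote 3B at 0x20 = 2efbee
  after D2: wrote 5B at 0x04 = 5c2efbeeeb
  after D3: wrote 8B at 0x0e = fbeeeb92e2edee2e
  after D4: wrote 8B at 0x22 = e2edee2ee2edee2e
  after D5: wrote 2B at 0x25 = 3ab0
query mem[0x24]=0xee, mem[0x13]=0xed, mem[0x1d]=0x3a, mem[0x23]=0xed, mem[0x0d]=0x2e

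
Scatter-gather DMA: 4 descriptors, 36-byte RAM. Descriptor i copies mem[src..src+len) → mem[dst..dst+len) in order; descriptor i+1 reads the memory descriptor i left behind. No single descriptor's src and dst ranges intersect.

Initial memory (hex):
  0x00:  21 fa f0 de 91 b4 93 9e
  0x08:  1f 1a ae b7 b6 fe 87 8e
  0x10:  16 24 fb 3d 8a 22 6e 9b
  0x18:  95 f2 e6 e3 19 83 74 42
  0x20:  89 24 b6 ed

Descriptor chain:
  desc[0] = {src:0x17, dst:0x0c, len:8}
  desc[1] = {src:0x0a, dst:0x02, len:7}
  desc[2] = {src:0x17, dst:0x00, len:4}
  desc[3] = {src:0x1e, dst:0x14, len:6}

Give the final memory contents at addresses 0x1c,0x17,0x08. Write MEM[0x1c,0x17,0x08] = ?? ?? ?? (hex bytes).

[0] 0x17->0x0c len=8 : 9b 95 f2 e6 e3 19 83 74
[1] 0x0a->0x02 len=7 : ae b7 9b 95 f2 e6 e3
[2] 0x17->0x00 len=4 : 9b 95 f2 e6
[3] 0x1e->0x14 len=6 : 74 42 89 24 b6 ed
query mem[0x1c]=0x19, mem[0x17]=0x24, mem[0x08]=0xe3

MEM[0x1c,0x17,0x08] = 19 24 e3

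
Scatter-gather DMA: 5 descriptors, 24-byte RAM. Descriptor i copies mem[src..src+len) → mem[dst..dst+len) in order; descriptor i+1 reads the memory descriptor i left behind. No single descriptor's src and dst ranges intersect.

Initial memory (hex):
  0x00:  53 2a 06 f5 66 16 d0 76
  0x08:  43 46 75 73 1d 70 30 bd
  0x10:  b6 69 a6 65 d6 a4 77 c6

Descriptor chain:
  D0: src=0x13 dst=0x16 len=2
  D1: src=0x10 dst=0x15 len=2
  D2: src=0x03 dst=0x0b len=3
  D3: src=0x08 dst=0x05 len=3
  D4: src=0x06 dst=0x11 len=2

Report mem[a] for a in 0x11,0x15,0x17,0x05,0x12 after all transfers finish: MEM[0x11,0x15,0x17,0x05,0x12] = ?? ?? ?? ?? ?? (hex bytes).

#0 dst[0x16+2] := {0x65,0xd6}
#1 dst[0x15+2] := {0xb6,0x69}
#2 dst[0x0b+3] := {0xf5,0x66,0x16}
#3 dst[0x05+3] := {0x43,0x46,0x75}
#4 dst[0x11+2] := {0x46,0x75}
query mem[0x11]=0x46, mem[0x15]=0xb6, mem[0x17]=0xd6, mem[0x05]=0x43, mem[0x12]=0x75

MEM[0x11,0x15,0x17,0x05,0x12] = 46 b6 d6 43 75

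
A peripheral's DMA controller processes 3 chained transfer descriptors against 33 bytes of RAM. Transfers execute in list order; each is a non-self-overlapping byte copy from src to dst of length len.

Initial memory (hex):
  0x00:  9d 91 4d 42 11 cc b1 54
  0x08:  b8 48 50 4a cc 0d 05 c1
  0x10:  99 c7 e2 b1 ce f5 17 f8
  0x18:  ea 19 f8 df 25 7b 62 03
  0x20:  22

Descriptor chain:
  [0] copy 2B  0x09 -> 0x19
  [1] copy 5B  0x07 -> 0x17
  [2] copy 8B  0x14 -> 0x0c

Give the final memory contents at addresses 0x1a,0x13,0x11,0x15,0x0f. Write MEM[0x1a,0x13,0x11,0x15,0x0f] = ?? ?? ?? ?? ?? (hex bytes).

MEM[0x1a,0x13,0x11,0x15,0x0f] = 50 4a 48 f5 54

D0: mem[0x19..0x1a] <- [48 50]
D1: mem[0x17..0x1b] <- [54 b8 48 50 4a]
D2: mem[0x0c..0x13] <- [ce f5 17 54 b8 48 50 4a]
query mem[0x1a]=0x50, mem[0x13]=0x4a, mem[0x11]=0x48, mem[0x15]=0xf5, mem[0x0f]=0x54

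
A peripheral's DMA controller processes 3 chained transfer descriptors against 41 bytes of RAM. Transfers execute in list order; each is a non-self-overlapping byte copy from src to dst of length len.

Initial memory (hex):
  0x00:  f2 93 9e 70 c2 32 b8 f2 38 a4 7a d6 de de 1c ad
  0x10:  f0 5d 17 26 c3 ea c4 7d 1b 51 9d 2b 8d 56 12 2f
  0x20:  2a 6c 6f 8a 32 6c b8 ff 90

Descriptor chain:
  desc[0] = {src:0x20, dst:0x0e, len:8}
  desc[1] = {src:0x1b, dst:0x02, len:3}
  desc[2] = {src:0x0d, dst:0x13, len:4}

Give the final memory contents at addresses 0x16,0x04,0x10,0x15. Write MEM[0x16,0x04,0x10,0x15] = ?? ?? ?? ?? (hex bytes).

  after D0: wrote 8B at 0x0e = 2a6c6f8a326cb8ff
  after D1: wrote 3B at 0x02 = 2b8d56
  after D2: wrote 4B at 0x13 = de2a6c6f
query mem[0x16]=0x6f, mem[0x04]=0x56, mem[0x10]=0x6f, mem[0x15]=0x6c

MEM[0x16,0x04,0x10,0x15] = 6f 56 6f 6c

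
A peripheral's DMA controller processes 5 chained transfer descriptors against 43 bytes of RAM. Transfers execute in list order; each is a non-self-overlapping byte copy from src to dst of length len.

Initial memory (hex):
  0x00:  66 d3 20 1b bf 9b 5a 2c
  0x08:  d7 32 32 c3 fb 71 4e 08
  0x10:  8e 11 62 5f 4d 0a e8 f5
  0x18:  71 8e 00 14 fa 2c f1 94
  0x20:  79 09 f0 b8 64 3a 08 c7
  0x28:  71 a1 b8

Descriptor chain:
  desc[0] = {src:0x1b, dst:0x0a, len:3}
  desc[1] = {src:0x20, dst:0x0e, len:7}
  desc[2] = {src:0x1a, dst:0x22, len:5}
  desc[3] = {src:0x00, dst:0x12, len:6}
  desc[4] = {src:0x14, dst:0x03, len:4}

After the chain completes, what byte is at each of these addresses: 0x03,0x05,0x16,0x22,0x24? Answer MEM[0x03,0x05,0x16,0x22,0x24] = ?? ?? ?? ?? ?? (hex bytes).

#0 dst[0x0a+3] := {0x14,0xfa,0x2c}
#1 dst[0x0e+7] := {0x79,0x09,0xf0,0xb8,0x64,0x3a,0x08}
#2 dst[0x22+5] := {0x00,0x14,0xfa,0x2c,0xf1}
#3 dst[0x12+6] := {0x66,0xd3,0x20,0x1b,0xbf,0x9b}
#4 dst[0x03+4] := {0x20,0x1b,0xbf,0x9b}
query mem[0x03]=0x20, mem[0x05]=0xbf, mem[0x16]=0xbf, mem[0x22]=0x00, mem[0x24]=0xfa

MEM[0x03,0x05,0x16,0x22,0x24] = 20 bf bf 00 fa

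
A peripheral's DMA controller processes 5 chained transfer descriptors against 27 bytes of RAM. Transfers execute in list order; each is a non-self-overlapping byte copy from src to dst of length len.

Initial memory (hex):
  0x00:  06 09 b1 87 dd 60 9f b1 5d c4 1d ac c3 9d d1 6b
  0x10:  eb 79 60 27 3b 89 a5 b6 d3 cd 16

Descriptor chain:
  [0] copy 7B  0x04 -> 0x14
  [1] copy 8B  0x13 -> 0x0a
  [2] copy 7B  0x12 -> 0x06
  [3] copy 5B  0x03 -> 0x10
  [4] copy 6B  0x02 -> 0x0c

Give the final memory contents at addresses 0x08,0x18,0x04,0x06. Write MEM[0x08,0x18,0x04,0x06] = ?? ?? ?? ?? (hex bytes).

MEM[0x08,0x18,0x04,0x06] = dd 5d dd 60

  after D0: wrote 7B at 0x14 = dd609fb15dc41d
  after D1: wrote 8B at 0x0a = 27dd609fb15dc41d
  after D2: wrote 7B at 0x06 = 6027dd609fb15d
  after D3: wrote 5B at 0x10 = 87dd606027
  after D4: wrote 6B at 0x0c = b187dd606027
query mem[0x08]=0xdd, mem[0x18]=0x5d, mem[0x04]=0xdd, mem[0x06]=0x60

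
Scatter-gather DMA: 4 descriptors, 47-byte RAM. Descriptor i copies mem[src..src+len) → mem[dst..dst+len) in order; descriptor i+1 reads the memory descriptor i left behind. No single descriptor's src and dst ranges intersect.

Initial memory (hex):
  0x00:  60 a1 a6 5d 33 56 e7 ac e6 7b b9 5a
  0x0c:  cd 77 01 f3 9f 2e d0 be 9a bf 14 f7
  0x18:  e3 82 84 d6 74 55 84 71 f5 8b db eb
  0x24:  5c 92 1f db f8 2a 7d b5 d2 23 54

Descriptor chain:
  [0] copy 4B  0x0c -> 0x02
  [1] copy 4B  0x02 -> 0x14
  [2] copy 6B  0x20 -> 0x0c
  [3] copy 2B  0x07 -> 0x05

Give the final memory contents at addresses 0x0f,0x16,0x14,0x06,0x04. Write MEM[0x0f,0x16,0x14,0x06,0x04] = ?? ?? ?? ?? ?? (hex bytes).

MEM[0x0f,0x16,0x14,0x06,0x04] = eb 01 cd e6 01

  after D0: wrote 4B at 0x02 = cd7701f3
  after D1: wrote 4B at 0x14 = cd7701f3
  after D2: wrote 6B at 0x0c = f58bdbeb5c92
  after D3: wrote 2B at 0x05 = ace6
query mem[0x0f]=0xeb, mem[0x16]=0x01, mem[0x14]=0xcd, mem[0x06]=0xe6, mem[0x04]=0x01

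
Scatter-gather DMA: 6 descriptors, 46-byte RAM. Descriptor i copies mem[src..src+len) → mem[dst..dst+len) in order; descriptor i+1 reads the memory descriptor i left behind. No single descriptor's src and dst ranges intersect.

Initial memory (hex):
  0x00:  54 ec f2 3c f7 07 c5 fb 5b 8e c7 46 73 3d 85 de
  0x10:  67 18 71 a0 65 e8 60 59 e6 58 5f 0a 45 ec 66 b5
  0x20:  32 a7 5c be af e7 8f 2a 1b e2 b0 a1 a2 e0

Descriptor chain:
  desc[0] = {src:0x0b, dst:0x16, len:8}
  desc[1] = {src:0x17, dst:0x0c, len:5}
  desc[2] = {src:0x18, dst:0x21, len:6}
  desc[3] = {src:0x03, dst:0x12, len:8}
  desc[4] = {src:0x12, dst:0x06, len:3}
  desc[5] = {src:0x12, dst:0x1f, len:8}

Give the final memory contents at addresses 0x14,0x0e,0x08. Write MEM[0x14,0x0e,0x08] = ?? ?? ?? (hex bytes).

MEM[0x14,0x0e,0x08] = 07 85 07

  after D0: wrote 8B at 0x16 = 46733d85de671871
  after D1: wrote 5B at 0x0c = 733d85de67
  after D2: wrote 6B at 0x21 = 3d85de671871
  after D3: wrote 8B at 0x12 = 3cf707c5fb5b8ec7
  after D4: wrote 3B at 0x06 = 3cf707
  after D5: wrote 8B at 0x1f = 3cf707c5fb5b8ec7
query mem[0x14]=0x07, mem[0x0e]=0x85, mem[0x08]=0x07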